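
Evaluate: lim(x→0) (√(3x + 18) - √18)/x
This is a standard limit.

Factor or rationalize the expression:
  lim(x→0) (√(3x + 18) - √18)/x = sqrt(2)/4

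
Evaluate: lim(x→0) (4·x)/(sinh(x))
This is a 0/0 indeterminate form.

Apply L'Hôpital's rule: differentiate numerator and denominator separately.
  f(x) = 4·x   ⇒   f'(x) = 4
  g(x) = sinh(x)   ⇒   g'(x) = cosh(x)
  lim(x→0) f'(x)/g'(x) = lim(x→0) (4)/(cosh(x))
  = 4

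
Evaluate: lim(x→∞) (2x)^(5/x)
This is an exponential indeterminate form.

For exponential indeterminate forms, take the natural log:
  Let L = lim(x→∞) (2x)^(5/x)
  Then ln(L) = lim(x→∞) [exponent × ln(base)]
  Evaluate using L'Hôpital or standard limits, then exponentiate.
  L = 1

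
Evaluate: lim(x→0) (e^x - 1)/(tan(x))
This is a 0/0 indeterminate form.

Apply L'Hôpital's rule: differentiate numerator and denominator separately.
  f(x) = e^(x) - 1   ⇒   f'(x) = e^(x)
  g(x) = tan(x)   ⇒   g'(x) = tan(x)^2 + 1
  lim(x→0) f'(x)/g'(x) = lim(x→0) (e^(x))/(tan(x)^2 + 1)
  = 1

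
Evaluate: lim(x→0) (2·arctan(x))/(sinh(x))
This is a 0/0 indeterminate form.

Apply L'Hôpital's rule: differentiate numerator and denominator separately.
  f(x) = 2·atan(x)   ⇒   f'(x) = 2/(x^2 + 1)
  g(x) = sinh(x)   ⇒   g'(x) = cosh(x)
  lim(x→0) f'(x)/g'(x) = lim(x→0) (2/(x^2 + 1))/(cosh(x))
  = 2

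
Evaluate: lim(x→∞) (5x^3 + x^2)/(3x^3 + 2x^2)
This is an ∞/∞ indeterminate form.

Apply L'Hôpital's rule: differentiate numerator and denominator separately.
  f(x) = 5·x^3 + x^2   ⇒   f'(x) = 15·x^2 + 2·x
  g(x) = 3·x^3 + 2·x^2   ⇒   g'(x) = 9·x^2 + 4·x
  lim(x→∞) f'(x)/g'(x) = lim(x→∞) (15·x^2 + 2·x)/(9·x^2 + 4·x)
  = 5/3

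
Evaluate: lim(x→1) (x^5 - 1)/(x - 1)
This is a standard limit.

Factor or rationalize the expression:
  lim(x→1) (x^5 - 1)/(x - 1) = 5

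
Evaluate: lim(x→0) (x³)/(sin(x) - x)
This is a 0/0 indeterminate form.

Apply L'Hôpital's rule: differentiate numerator and denominator separately.
  f(x) = x^3   ⇒   f'(x) = 3·x^2
  g(x) = -x + sin(x)   ⇒   g'(x) = cos(x) - 1
  lim(x→0) f'(x)/g'(x) = lim(x→0) (3·x^2)/(cos(x) - 1)
  = -6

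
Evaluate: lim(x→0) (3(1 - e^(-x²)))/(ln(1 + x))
This is a 0/0 indeterminate form.

Apply L'Hôpital's rule: differentiate numerator and denominator separately.
  f(x) = 3 - 3·e^(-x^2)   ⇒   f'(x) = 6·x·e^(-x^2)
  g(x) = ln(x + 1)   ⇒   g'(x) = 1/(x + 1)
  lim(x→0) f'(x)/g'(x) = lim(x→0) (6·x·e^(-x^2))/(1/(x + 1))
  = 0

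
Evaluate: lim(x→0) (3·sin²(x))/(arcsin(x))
This is a 0/0 indeterminate form.

Apply L'Hôpital's rule: differentiate numerator and denominator separately.
  f(x) = 3·sin(x)^2   ⇒   f'(x) = 6·sin(x)·cos(x)
  g(x) = asin(x)   ⇒   g'(x) = 1/sqrt(1 - x^2)
  lim(x→0) f'(x)/g'(x) = lim(x→0) (6·sin(x)·cos(x))/(1/sqrt(1 - x^2))
  = 0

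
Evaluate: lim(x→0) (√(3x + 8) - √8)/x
This is a standard limit.

Factor or rationalize the expression:
  lim(x→0) (√(3x + 8) - √8)/x = 3·sqrt(2)/8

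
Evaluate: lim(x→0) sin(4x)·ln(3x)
This is a 0·∞ indeterminate form.

Rewrite 0·∞ as a quotient (0/0 or ∞/∞ form), then apply L'Hôpital's rule:
  lim(x→0) sin(4x)·ln(3x) = 0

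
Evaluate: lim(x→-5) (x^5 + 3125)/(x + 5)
This is a standard limit.

Factor or rationalize the expression:
  lim(x→-5) (x^5 + 3125)/(x + 5) = 3125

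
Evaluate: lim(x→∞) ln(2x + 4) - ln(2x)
This is an ∞-∞ indeterminate form.

Combine fractions or rationalize to convert ∞-∞ to 0/0 form:
  lim(x→∞) ln(2x + 4) - ln(2x) = 0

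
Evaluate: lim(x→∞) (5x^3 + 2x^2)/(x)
This is an ∞/∞ indeterminate form.

Apply L'Hôpital's rule: differentiate numerator and denominator separately.
  f(x) = 5·x^3 + 2·x^2   ⇒   f'(x) = 15·x^2 + 4·x
  g(x) = x   ⇒   g'(x) = 1
  lim(x→∞) f'(x)/g'(x) = lim(x→∞) (15·x^2 + 4·x)/(1)
  = ∞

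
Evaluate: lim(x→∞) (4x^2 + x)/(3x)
This is an ∞/∞ indeterminate form.

Apply L'Hôpital's rule: differentiate numerator and denominator separately.
  f(x) = 4·x^2 + x   ⇒   f'(x) = 8·x + 1
  g(x) = 3·x   ⇒   g'(x) = 3
  lim(x→∞) f'(x)/g'(x) = lim(x→∞) (8·x + 1)/(3)
  = ∞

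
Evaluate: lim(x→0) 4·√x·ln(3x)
This is a 0·∞ indeterminate form.

Rewrite 0·∞ as a quotient (0/0 or ∞/∞ form), then apply L'Hôpital's rule:
  lim(x→0) 4·√x·ln(3x) = 0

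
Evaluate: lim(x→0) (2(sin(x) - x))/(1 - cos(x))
This is a 0/0 indeterminate form.

Apply L'Hôpital's rule: differentiate numerator and denominator separately.
  f(x) = -2·x + 2·sin(x)   ⇒   f'(x) = 2·cos(x) - 2
  g(x) = 1 - cos(x)   ⇒   g'(x) = sin(x)
  lim(x→0) f'(x)/g'(x) = lim(x→0) (2·cos(x) - 2)/(sin(x))
  = 0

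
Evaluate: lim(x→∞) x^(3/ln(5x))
This is an exponential indeterminate form.

For exponential indeterminate forms, take the natural log:
  Let L = lim(x→∞) x^(3/ln(5x))
  Then ln(L) = lim(x→∞) [exponent × ln(base)]
  Evaluate using L'Hôpital or standard limits, then exponentiate.
  L = e^(3)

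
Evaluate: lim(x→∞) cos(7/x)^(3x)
This is an exponential indeterminate form.

For exponential indeterminate forms, take the natural log:
  Let L = lim(x→∞) cos(7/x)^(3x)
  Then ln(L) = lim(x→∞) [exponent × ln(base)]
  Evaluate using L'Hôpital or standard limits, then exponentiate.
  L = 1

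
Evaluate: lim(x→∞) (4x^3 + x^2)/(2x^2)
This is an ∞/∞ indeterminate form.

Apply L'Hôpital's rule: differentiate numerator and denominator separately.
  f(x) = 4·x^3 + x^2   ⇒   f'(x) = 12·x^2 + 2·x
  g(x) = 2·x^2   ⇒   g'(x) = 4·x
  lim(x→∞) f'(x)/g'(x) = lim(x→∞) (12·x^2 + 2·x)/(4·x)
  = ∞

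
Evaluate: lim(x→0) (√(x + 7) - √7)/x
This is a standard limit.

Factor or rationalize the expression:
  lim(x→0) (√(x + 7) - √7)/x = sqrt(7)/14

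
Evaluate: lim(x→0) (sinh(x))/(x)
This is a 0/0 indeterminate form.

Apply L'Hôpital's rule: differentiate numerator and denominator separately.
  f(x) = sinh(x)   ⇒   f'(x) = cosh(x)
  g(x) = x   ⇒   g'(x) = 1
  lim(x→0) f'(x)/g'(x) = lim(x→0) (cosh(x))/(1)
  = 1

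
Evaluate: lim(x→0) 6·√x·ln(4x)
This is a 0·∞ indeterminate form.

Rewrite 0·∞ as a quotient (0/0 or ∞/∞ form), then apply L'Hôpital's rule:
  lim(x→0) 6·√x·ln(4x) = 0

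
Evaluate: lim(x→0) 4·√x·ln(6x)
This is a 0·∞ indeterminate form.

Rewrite 0·∞ as a quotient (0/0 or ∞/∞ form), then apply L'Hôpital's rule:
  lim(x→0) 4·√x·ln(6x) = 0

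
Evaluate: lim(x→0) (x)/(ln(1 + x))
This is a 0/0 indeterminate form.

Apply L'Hôpital's rule: differentiate numerator and denominator separately.
  f(x) = x   ⇒   f'(x) = 1
  g(x) = ln(x + 1)   ⇒   g'(x) = 1/(x + 1)
  lim(x→0) f'(x)/g'(x) = lim(x→0) (1)/(1/(x + 1))
  = 1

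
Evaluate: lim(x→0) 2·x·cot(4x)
This is a 0·∞ indeterminate form.

Rewrite 0·∞ as a quotient (0/0 or ∞/∞ form), then apply L'Hôpital's rule:
  lim(x→0) 2·x·cot(4x) = 1/2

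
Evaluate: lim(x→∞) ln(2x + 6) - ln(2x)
This is an ∞-∞ indeterminate form.

Combine fractions or rationalize to convert ∞-∞ to 0/0 form:
  lim(x→∞) ln(2x + 6) - ln(2x) = 0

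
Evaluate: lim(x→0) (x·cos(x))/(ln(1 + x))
This is a 0/0 indeterminate form.

Apply L'Hôpital's rule: differentiate numerator and denominator separately.
  f(x) = x·cos(x)   ⇒   f'(x) = -x·sin(x) + cos(x)
  g(x) = ln(x + 1)   ⇒   g'(x) = 1/(x + 1)
  lim(x→0) f'(x)/g'(x) = lim(x→0) (-x·sin(x) + cos(x))/(1/(x + 1))
  = 1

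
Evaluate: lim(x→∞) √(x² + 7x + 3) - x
This is an ∞-∞ indeterminate form.

Combine fractions or rationalize to convert ∞-∞ to 0/0 form:
  lim(x→∞) √(x² + 7x + 3) - x = 7/2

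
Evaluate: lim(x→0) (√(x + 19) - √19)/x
This is a standard limit.

Factor or rationalize the expression:
  lim(x→0) (√(x + 19) - √19)/x = sqrt(19)/38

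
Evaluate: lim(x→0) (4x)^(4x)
This is an exponential indeterminate form.

For exponential indeterminate forms, take the natural log:
  Let L = lim(x→0) (4x)^(4x)
  Then ln(L) = lim(x→0) [exponent × ln(base)]
  Evaluate using L'Hôpital or standard limits, then exponentiate.
  L = 1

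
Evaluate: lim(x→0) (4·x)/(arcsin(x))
This is a 0/0 indeterminate form.

Apply L'Hôpital's rule: differentiate numerator and denominator separately.
  f(x) = 4·x   ⇒   f'(x) = 4
  g(x) = asin(x)   ⇒   g'(x) = 1/sqrt(1 - x^2)
  lim(x→0) f'(x)/g'(x) = lim(x→0) (4)/(1/sqrt(1 - x^2))
  = 4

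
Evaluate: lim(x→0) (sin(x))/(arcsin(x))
This is a 0/0 indeterminate form.

Apply L'Hôpital's rule: differentiate numerator and denominator separately.
  f(x) = sin(x)   ⇒   f'(x) = cos(x)
  g(x) = asin(x)   ⇒   g'(x) = 1/sqrt(1 - x^2)
  lim(x→0) f'(x)/g'(x) = lim(x→0) (cos(x))/(1/sqrt(1 - x^2))
  = 1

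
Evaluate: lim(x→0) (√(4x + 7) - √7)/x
This is a standard limit.

Factor or rationalize the expression:
  lim(x→0) (√(4x + 7) - √7)/x = 2·sqrt(7)/7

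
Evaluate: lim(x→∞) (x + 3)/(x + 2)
This is an ∞/∞ indeterminate form.

Apply L'Hôpital's rule: differentiate numerator and denominator separately.
  f(x) = x + 3   ⇒   f'(x) = 1
  g(x) = x + 2   ⇒   g'(x) = 1
  lim(x→∞) f'(x)/g'(x) = lim(x→∞) (1)/(1)
  = 1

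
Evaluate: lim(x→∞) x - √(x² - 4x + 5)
This is an ∞-∞ indeterminate form.

Combine fractions or rationalize to convert ∞-∞ to 0/0 form:
  lim(x→∞) x - √(x² - 4x + 5) = 2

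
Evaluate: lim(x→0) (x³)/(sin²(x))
This is a 0/0 indeterminate form.

Apply L'Hôpital's rule: differentiate numerator and denominator separately.
  f(x) = x^3   ⇒   f'(x) = 3·x^2
  g(x) = sin(x)^2   ⇒   g'(x) = 2·sin(x)·cos(x)
  lim(x→0) f'(x)/g'(x) = lim(x→0) (3·x^2)/(2·sin(x)·cos(x))
  = 0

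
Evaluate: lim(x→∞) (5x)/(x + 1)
This is an ∞/∞ indeterminate form.

Apply L'Hôpital's rule: differentiate numerator and denominator separately.
  f(x) = 5·x   ⇒   f'(x) = 5
  g(x) = x + 1   ⇒   g'(x) = 1
  lim(x→∞) f'(x)/g'(x) = lim(x→∞) (5)/(1)
  = 5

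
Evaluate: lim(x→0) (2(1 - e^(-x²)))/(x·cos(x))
This is a 0/0 indeterminate form.

Apply L'Hôpital's rule: differentiate numerator and denominator separately.
  f(x) = 2 - 2·e^(-x^2)   ⇒   f'(x) = 4·x·e^(-x^2)
  g(x) = x·cos(x)   ⇒   g'(x) = -x·sin(x) + cos(x)
  lim(x→0) f'(x)/g'(x) = lim(x→0) (4·x·e^(-x^2))/(-x·sin(x) + cos(x))
  = 0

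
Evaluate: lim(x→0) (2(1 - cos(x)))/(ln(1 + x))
This is a 0/0 indeterminate form.

Apply L'Hôpital's rule: differentiate numerator and denominator separately.
  f(x) = 2 - 2·cos(x)   ⇒   f'(x) = 2·sin(x)
  g(x) = ln(x + 1)   ⇒   g'(x) = 1/(x + 1)
  lim(x→0) f'(x)/g'(x) = lim(x→0) (2·sin(x))/(1/(x + 1))
  = 0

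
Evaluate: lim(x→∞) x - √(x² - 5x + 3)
This is an ∞-∞ indeterminate form.

Combine fractions or rationalize to convert ∞-∞ to 0/0 form:
  lim(x→∞) x - √(x² - 5x + 3) = 5/2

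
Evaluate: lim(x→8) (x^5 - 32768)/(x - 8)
This is a standard limit.

Factor or rationalize the expression:
  lim(x→8) (x^5 - 32768)/(x - 8) = 20480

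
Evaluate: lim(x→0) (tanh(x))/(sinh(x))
This is a 0/0 indeterminate form.

Apply L'Hôpital's rule: differentiate numerator and denominator separately.
  f(x) = tanh(x)   ⇒   f'(x) = 1 - tanh(x)^2
  g(x) = sinh(x)   ⇒   g'(x) = cosh(x)
  lim(x→0) f'(x)/g'(x) = lim(x→0) (1 - tanh(x)^2)/(cosh(x))
  = 1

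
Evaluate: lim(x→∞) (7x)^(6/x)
This is an exponential indeterminate form.

For exponential indeterminate forms, take the natural log:
  Let L = lim(x→∞) (7x)^(6/x)
  Then ln(L) = lim(x→∞) [exponent × ln(base)]
  Evaluate using L'Hôpital or standard limits, then exponentiate.
  L = 1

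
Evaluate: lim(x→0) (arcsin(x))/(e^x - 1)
This is a 0/0 indeterminate form.

Apply L'Hôpital's rule: differentiate numerator and denominator separately.
  f(x) = asin(x)   ⇒   f'(x) = 1/sqrt(1 - x^2)
  g(x) = e^(x) - 1   ⇒   g'(x) = e^(x)
  lim(x→0) f'(x)/g'(x) = lim(x→0) (1/sqrt(1 - x^2))/(e^(x))
  = 1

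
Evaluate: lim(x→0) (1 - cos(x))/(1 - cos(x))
This is a 0/0 indeterminate form.

Apply L'Hôpital's rule: differentiate numerator and denominator separately.
  f(x) = 1 - cos(x)   ⇒   f'(x) = sin(x)
  g(x) = 1 - cos(x)   ⇒   g'(x) = sin(x)
  lim(x→0) f'(x)/g'(x) = lim(x→0) (sin(x))/(sin(x))
  = 1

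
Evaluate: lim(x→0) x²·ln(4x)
This is a 0·∞ indeterminate form.

Rewrite 0·∞ as a quotient (0/0 or ∞/∞ form), then apply L'Hôpital's rule:
  lim(x→0) x²·ln(4x) = 0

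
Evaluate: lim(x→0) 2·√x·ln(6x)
This is a 0·∞ indeterminate form.

Rewrite 0·∞ as a quotient (0/0 or ∞/∞ form), then apply L'Hôpital's rule:
  lim(x→0) 2·√x·ln(6x) = 0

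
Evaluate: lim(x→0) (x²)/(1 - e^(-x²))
This is a 0/0 indeterminate form.

Apply L'Hôpital's rule: differentiate numerator and denominator separately.
  f(x) = x^2   ⇒   f'(x) = 2·x
  g(x) = 1 - e^(-x^2)   ⇒   g'(x) = 2·x·e^(-x^2)
  lim(x→0) f'(x)/g'(x) = lim(x→0) (2·x)/(2·x·e^(-x^2))
  = 1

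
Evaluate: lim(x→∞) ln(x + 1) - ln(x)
This is an ∞-∞ indeterminate form.

Combine fractions or rationalize to convert ∞-∞ to 0/0 form:
  lim(x→∞) ln(x + 1) - ln(x) = 0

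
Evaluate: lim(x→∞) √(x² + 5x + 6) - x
This is an ∞-∞ indeterminate form.

Combine fractions or rationalize to convert ∞-∞ to 0/0 form:
  lim(x→∞) √(x² + 5x + 6) - x = 5/2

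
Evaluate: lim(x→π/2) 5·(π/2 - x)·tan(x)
This is a 0·∞ indeterminate form.

Rewrite 0·∞ as a quotient (0/0 or ∞/∞ form), then apply L'Hôpital's rule:
  lim(x→π/2) 5·(π/2 - x)·tan(x) = 5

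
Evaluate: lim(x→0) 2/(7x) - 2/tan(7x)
This is an ∞-∞ indeterminate form.

Combine fractions or rationalize to convert ∞-∞ to 0/0 form:
  lim(x→0) 2/(7x) - 2/tan(7x) = 0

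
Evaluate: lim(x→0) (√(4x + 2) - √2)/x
This is a standard limit.

Factor or rationalize the expression:
  lim(x→0) (√(4x + 2) - √2)/x = sqrt(2)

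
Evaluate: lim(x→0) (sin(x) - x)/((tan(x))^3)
This is a 0/0 indeterminate form.

Apply L'Hôpital's rule: differentiate numerator and denominator separately.
  f(x) = -x + sin(x)   ⇒   f'(x) = cos(x) - 1
  g(x) = tan(x)^3   ⇒   g'(x) = (3·tan(x)^2 + 3)·tan(x)^2
  lim(x→0) f'(x)/g'(x) = lim(x→0) (cos(x) - 1)/((3·tan(x)^2 + 3)·tan(x)^2)
  = -1/6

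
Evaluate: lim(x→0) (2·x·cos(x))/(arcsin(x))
This is a 0/0 indeterminate form.

Apply L'Hôpital's rule: differentiate numerator and denominator separately.
  f(x) = 2·x·cos(x)   ⇒   f'(x) = -2·x·sin(x) + 2·cos(x)
  g(x) = asin(x)   ⇒   g'(x) = 1/sqrt(1 - x^2)
  lim(x→0) f'(x)/g'(x) = lim(x→0) (-2·x·sin(x) + 2·cos(x))/(1/sqrt(1 - x^2))
  = 2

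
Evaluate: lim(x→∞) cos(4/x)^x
This is an exponential indeterminate form.

For exponential indeterminate forms, take the natural log:
  Let L = lim(x→∞) cos(4/x)^x
  Then ln(L) = lim(x→∞) [exponent × ln(base)]
  Evaluate using L'Hôpital or standard limits, then exponentiate.
  L = 1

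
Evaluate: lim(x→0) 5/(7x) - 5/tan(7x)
This is an ∞-∞ indeterminate form.

Combine fractions or rationalize to convert ∞-∞ to 0/0 form:
  lim(x→0) 5/(7x) - 5/tan(7x) = 0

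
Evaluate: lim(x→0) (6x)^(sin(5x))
This is an exponential indeterminate form.

For exponential indeterminate forms, take the natural log:
  Let L = lim(x→0) (6x)^(sin(5x))
  Then ln(L) = lim(x→0) [exponent × ln(base)]
  Evaluate using L'Hôpital or standard limits, then exponentiate.
  L = 1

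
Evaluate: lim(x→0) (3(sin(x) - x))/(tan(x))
This is a 0/0 indeterminate form.

Apply L'Hôpital's rule: differentiate numerator and denominator separately.
  f(x) = -3·x + 3·sin(x)   ⇒   f'(x) = 3·cos(x) - 3
  g(x) = tan(x)   ⇒   g'(x) = tan(x)^2 + 1
  lim(x→0) f'(x)/g'(x) = lim(x→0) (3·cos(x) - 3)/(tan(x)^2 + 1)
  = 0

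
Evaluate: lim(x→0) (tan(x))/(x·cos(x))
This is a 0/0 indeterminate form.

Apply L'Hôpital's rule: differentiate numerator and denominator separately.
  f(x) = tan(x)   ⇒   f'(x) = tan(x)^2 + 1
  g(x) = x·cos(x)   ⇒   g'(x) = -x·sin(x) + cos(x)
  lim(x→0) f'(x)/g'(x) = lim(x→0) (tan(x)^2 + 1)/(-x·sin(x) + cos(x))
  = 1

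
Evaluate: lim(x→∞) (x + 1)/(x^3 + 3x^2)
This is an ∞/∞ indeterminate form.

Apply L'Hôpital's rule: differentiate numerator and denominator separately.
  f(x) = x + 1   ⇒   f'(x) = 1
  g(x) = x^3 + 3·x^2   ⇒   g'(x) = 3·x^2 + 6·x
  lim(x→∞) f'(x)/g'(x) = lim(x→∞) (1)/(3·x^2 + 6·x)
  = 0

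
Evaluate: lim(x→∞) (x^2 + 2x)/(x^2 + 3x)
This is an ∞/∞ indeterminate form.

Apply L'Hôpital's rule: differentiate numerator and denominator separately.
  f(x) = x^2 + 2·x   ⇒   f'(x) = 2·x + 2
  g(x) = x^2 + 3·x   ⇒   g'(x) = 2·x + 3
  lim(x→∞) f'(x)/g'(x) = lim(x→∞) (2·x + 2)/(2·x + 3)
  = 1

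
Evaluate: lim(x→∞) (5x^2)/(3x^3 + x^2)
This is an ∞/∞ indeterminate form.

Apply L'Hôpital's rule: differentiate numerator and denominator separately.
  f(x) = 5·x^2   ⇒   f'(x) = 10·x
  g(x) = 3·x^3 + x^2   ⇒   g'(x) = 9·x^2 + 2·x
  lim(x→∞) f'(x)/g'(x) = lim(x→∞) (10·x)/(9·x^2 + 2·x)
  = 0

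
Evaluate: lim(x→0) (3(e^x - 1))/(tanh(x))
This is a 0/0 indeterminate form.

Apply L'Hôpital's rule: differentiate numerator and denominator separately.
  f(x) = 3·e^(x) - 3   ⇒   f'(x) = 3·e^(x)
  g(x) = tanh(x)   ⇒   g'(x) = 1 - tanh(x)^2
  lim(x→0) f'(x)/g'(x) = lim(x→0) (3·e^(x))/(1 - tanh(x)^2)
  = 3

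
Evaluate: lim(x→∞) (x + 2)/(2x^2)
This is an ∞/∞ indeterminate form.

Apply L'Hôpital's rule: differentiate numerator and denominator separately.
  f(x) = x + 2   ⇒   f'(x) = 1
  g(x) = 2·x^2   ⇒   g'(x) = 4·x
  lim(x→∞) f'(x)/g'(x) = lim(x→∞) (1)/(4·x)
  = 0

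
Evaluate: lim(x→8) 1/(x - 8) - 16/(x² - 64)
This is an ∞-∞ indeterminate form.

Combine fractions or rationalize to convert ∞-∞ to 0/0 form:
  lim(x→8) 1/(x - 8) - 16/(x² - 64) = 1/16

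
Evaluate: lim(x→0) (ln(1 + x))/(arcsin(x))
This is a 0/0 indeterminate form.

Apply L'Hôpital's rule: differentiate numerator and denominator separately.
  f(x) = ln(x + 1)   ⇒   f'(x) = 1/(x + 1)
  g(x) = asin(x)   ⇒   g'(x) = 1/sqrt(1 - x^2)
  lim(x→0) f'(x)/g'(x) = lim(x→0) (1/(x + 1))/(1/sqrt(1 - x^2))
  = 1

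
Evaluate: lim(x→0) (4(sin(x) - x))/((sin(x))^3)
This is a 0/0 indeterminate form.

Apply L'Hôpital's rule: differentiate numerator and denominator separately.
  f(x) = -4·x + 4·sin(x)   ⇒   f'(x) = 4·cos(x) - 4
  g(x) = sin(x)^3   ⇒   g'(x) = 3·sin(x)^2·cos(x)
  lim(x→0) f'(x)/g'(x) = lim(x→0) (4·cos(x) - 4)/(3·sin(x)^2·cos(x))
  = -2/3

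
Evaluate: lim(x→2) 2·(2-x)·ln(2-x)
This is a 0·∞ indeterminate form.

Rewrite 0·∞ as a quotient (0/0 or ∞/∞ form), then apply L'Hôpital's rule:
  lim(x→2) 2·(2-x)·ln(2-x) = 0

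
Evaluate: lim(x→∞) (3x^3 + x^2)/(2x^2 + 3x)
This is an ∞/∞ indeterminate form.

Apply L'Hôpital's rule: differentiate numerator and denominator separately.
  f(x) = 3·x^3 + x^2   ⇒   f'(x) = 9·x^2 + 2·x
  g(x) = 2·x^2 + 3·x   ⇒   g'(x) = 4·x + 3
  lim(x→∞) f'(x)/g'(x) = lim(x→∞) (9·x^2 + 2·x)/(4·x + 3)
  = ∞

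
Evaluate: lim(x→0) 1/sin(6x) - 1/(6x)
This is an ∞-∞ indeterminate form.

Combine fractions or rationalize to convert ∞-∞ to 0/0 form:
  lim(x→0) 1/sin(6x) - 1/(6x) = 0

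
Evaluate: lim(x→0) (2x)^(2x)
This is an exponential indeterminate form.

For exponential indeterminate forms, take the natural log:
  Let L = lim(x→0) (2x)^(2x)
  Then ln(L) = lim(x→0) [exponent × ln(base)]
  Evaluate using L'Hôpital or standard limits, then exponentiate.
  L = 1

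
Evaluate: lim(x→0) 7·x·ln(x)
This is a 0·∞ indeterminate form.

Rewrite 0·∞ as a quotient (0/0 or ∞/∞ form), then apply L'Hôpital's rule:
  lim(x→0) 7·x·ln(x) = 0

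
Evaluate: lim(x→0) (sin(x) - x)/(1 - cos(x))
This is a 0/0 indeterminate form.

Apply L'Hôpital's rule: differentiate numerator and denominator separately.
  f(x) = -x + sin(x)   ⇒   f'(x) = cos(x) - 1
  g(x) = 1 - cos(x)   ⇒   g'(x) = sin(x)
  lim(x→0) f'(x)/g'(x) = lim(x→0) (cos(x) - 1)/(sin(x))
  = 0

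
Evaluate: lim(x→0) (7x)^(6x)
This is an exponential indeterminate form.

For exponential indeterminate forms, take the natural log:
  Let L = lim(x→0) (7x)^(6x)
  Then ln(L) = lim(x→0) [exponent × ln(base)]
  Evaluate using L'Hôpital or standard limits, then exponentiate.
  L = 1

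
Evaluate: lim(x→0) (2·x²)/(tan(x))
This is a 0/0 indeterminate form.

Apply L'Hôpital's rule: differentiate numerator and denominator separately.
  f(x) = 2·x^2   ⇒   f'(x) = 4·x
  g(x) = tan(x)   ⇒   g'(x) = tan(x)^2 + 1
  lim(x→0) f'(x)/g'(x) = lim(x→0) (4·x)/(tan(x)^2 + 1)
  = 0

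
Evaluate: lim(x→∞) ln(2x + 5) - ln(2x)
This is an ∞-∞ indeterminate form.

Combine fractions or rationalize to convert ∞-∞ to 0/0 form:
  lim(x→∞) ln(2x + 5) - ln(2x) = 0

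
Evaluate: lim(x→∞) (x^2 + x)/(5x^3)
This is an ∞/∞ indeterminate form.

Apply L'Hôpital's rule: differentiate numerator and denominator separately.
  f(x) = x^2 + x   ⇒   f'(x) = 2·x + 1
  g(x) = 5·x^3   ⇒   g'(x) = 15·x^2
  lim(x→∞) f'(x)/g'(x) = lim(x→∞) (2·x + 1)/(15·x^2)
  = 0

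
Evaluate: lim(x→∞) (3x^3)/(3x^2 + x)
This is an ∞/∞ indeterminate form.

Apply L'Hôpital's rule: differentiate numerator and denominator separately.
  f(x) = 3·x^3   ⇒   f'(x) = 9·x^2
  g(x) = 3·x^2 + x   ⇒   g'(x) = 6·x + 1
  lim(x→∞) f'(x)/g'(x) = lim(x→∞) (9·x^2)/(6·x + 1)
  = ∞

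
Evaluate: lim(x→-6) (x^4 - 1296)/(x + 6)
This is a standard limit.

Factor or rationalize the expression:
  lim(x→-6) (x^4 - 1296)/(x + 6) = -864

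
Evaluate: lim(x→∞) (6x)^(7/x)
This is an exponential indeterminate form.

For exponential indeterminate forms, take the natural log:
  Let L = lim(x→∞) (6x)^(7/x)
  Then ln(L) = lim(x→∞) [exponent × ln(base)]
  Evaluate using L'Hôpital or standard limits, then exponentiate.
  L = 1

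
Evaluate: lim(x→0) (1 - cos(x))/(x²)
This is a 0/0 indeterminate form.

Apply L'Hôpital's rule: differentiate numerator and denominator separately.
  f(x) = 1 - cos(x)   ⇒   f'(x) = sin(x)
  g(x) = x^2   ⇒   g'(x) = 2·x
  lim(x→0) f'(x)/g'(x) = lim(x→0) (sin(x))/(2·x)
  = 1/2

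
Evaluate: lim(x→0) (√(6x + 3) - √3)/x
This is a standard limit.

Factor or rationalize the expression:
  lim(x→0) (√(6x + 3) - √3)/x = sqrt(3)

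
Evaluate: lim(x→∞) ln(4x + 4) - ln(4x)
This is an ∞-∞ indeterminate form.

Combine fractions or rationalize to convert ∞-∞ to 0/0 form:
  lim(x→∞) ln(4x + 4) - ln(4x) = 0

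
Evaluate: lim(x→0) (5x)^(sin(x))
This is an exponential indeterminate form.

For exponential indeterminate forms, take the natural log:
  Let L = lim(x→0) (5x)^(sin(x))
  Then ln(L) = lim(x→0) [exponent × ln(base)]
  Evaluate using L'Hôpital or standard limits, then exponentiate.
  L = 1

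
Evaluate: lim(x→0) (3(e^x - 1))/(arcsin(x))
This is a 0/0 indeterminate form.

Apply L'Hôpital's rule: differentiate numerator and denominator separately.
  f(x) = 3·e^(x) - 3   ⇒   f'(x) = 3·e^(x)
  g(x) = asin(x)   ⇒   g'(x) = 1/sqrt(1 - x^2)
  lim(x→0) f'(x)/g'(x) = lim(x→0) (3·e^(x))/(1/sqrt(1 - x^2))
  = 3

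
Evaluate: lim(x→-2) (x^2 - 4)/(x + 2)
This is a standard limit.

Factor or rationalize the expression:
  lim(x→-2) (x^2 - 4)/(x + 2) = -4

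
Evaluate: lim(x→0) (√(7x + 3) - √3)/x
This is a standard limit.

Factor or rationalize the expression:
  lim(x→0) (√(7x + 3) - √3)/x = 7·sqrt(3)/6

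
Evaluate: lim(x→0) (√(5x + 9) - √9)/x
This is a standard limit.

Factor or rationalize the expression:
  lim(x→0) (√(5x + 9) - √9)/x = 5/6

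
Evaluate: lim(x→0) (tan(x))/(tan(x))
This is a 0/0 indeterminate form.

Apply L'Hôpital's rule: differentiate numerator and denominator separately.
  f(x) = tan(x)   ⇒   f'(x) = tan(x)^2 + 1
  g(x) = tan(x)   ⇒   g'(x) = tan(x)^2 + 1
  lim(x→0) f'(x)/g'(x) = lim(x→0) (tan(x)^2 + 1)/(tan(x)^2 + 1)
  = 1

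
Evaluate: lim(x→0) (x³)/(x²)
This is a 0/0 indeterminate form.

Apply L'Hôpital's rule: differentiate numerator and denominator separately.
  f(x) = x^3   ⇒   f'(x) = 3·x^2
  g(x) = x^2   ⇒   g'(x) = 2·x
  lim(x→0) f'(x)/g'(x) = lim(x→0) (3·x^2)/(2·x)
  = 0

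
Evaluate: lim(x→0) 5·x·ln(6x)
This is a 0·∞ indeterminate form.

Rewrite 0·∞ as a quotient (0/0 or ∞/∞ form), then apply L'Hôpital's rule:
  lim(x→0) 5·x·ln(6x) = 0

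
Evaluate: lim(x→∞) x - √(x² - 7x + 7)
This is an ∞-∞ indeterminate form.

Combine fractions or rationalize to convert ∞-∞ to 0/0 form:
  lim(x→∞) x - √(x² - 7x + 7) = 7/2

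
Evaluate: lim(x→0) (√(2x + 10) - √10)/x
This is a standard limit.

Factor or rationalize the expression:
  lim(x→0) (√(2x + 10) - √10)/x = sqrt(10)/10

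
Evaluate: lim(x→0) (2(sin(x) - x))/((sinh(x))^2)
This is a 0/0 indeterminate form.

Apply L'Hôpital's rule: differentiate numerator and denominator separately.
  f(x) = -2·x + 2·sin(x)   ⇒   f'(x) = 2·cos(x) - 2
  g(x) = sinh(x)^2   ⇒   g'(x) = 2·sinh(x)·cosh(x)
  lim(x→0) f'(x)/g'(x) = lim(x→0) (2·cos(x) - 2)/(2·sinh(x)·cosh(x))
  = 0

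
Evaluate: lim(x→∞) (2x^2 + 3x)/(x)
This is an ∞/∞ indeterminate form.

Apply L'Hôpital's rule: differentiate numerator and denominator separately.
  f(x) = 2·x^2 + 3·x   ⇒   f'(x) = 4·x + 3
  g(x) = x   ⇒   g'(x) = 1
  lim(x→∞) f'(x)/g'(x) = lim(x→∞) (4·x + 3)/(1)
  = ∞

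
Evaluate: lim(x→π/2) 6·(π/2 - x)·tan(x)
This is a 0·∞ indeterminate form.

Rewrite 0·∞ as a quotient (0/0 or ∞/∞ form), then apply L'Hôpital's rule:
  lim(x→π/2) 6·(π/2 - x)·tan(x) = 6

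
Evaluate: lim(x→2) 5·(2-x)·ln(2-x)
This is a 0·∞ indeterminate form.

Rewrite 0·∞ as a quotient (0/0 or ∞/∞ form), then apply L'Hôpital's rule:
  lim(x→2) 5·(2-x)·ln(2-x) = 0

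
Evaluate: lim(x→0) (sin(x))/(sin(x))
This is a 0/0 indeterminate form.

Apply L'Hôpital's rule: differentiate numerator and denominator separately.
  f(x) = sin(x)   ⇒   f'(x) = cos(x)
  g(x) = sin(x)   ⇒   g'(x) = cos(x)
  lim(x→0) f'(x)/g'(x) = lim(x→0) (cos(x))/(cos(x))
  = 1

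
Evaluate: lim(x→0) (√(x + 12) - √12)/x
This is a standard limit.

Factor or rationalize the expression:
  lim(x→0) (√(x + 12) - √12)/x = sqrt(3)/12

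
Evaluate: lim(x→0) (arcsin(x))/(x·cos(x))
This is a 0/0 indeterminate form.

Apply L'Hôpital's rule: differentiate numerator and denominator separately.
  f(x) = asin(x)   ⇒   f'(x) = 1/sqrt(1 - x^2)
  g(x) = x·cos(x)   ⇒   g'(x) = -x·sin(x) + cos(x)
  lim(x→0) f'(x)/g'(x) = lim(x→0) (1/sqrt(1 - x^2))/(-x·sin(x) + cos(x))
  = 1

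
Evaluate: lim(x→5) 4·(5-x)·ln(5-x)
This is a 0·∞ indeterminate form.

Rewrite 0·∞ as a quotient (0/0 or ∞/∞ form), then apply L'Hôpital's rule:
  lim(x→5) 4·(5-x)·ln(5-x) = 0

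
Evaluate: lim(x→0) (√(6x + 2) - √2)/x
This is a standard limit.

Factor or rationalize the expression:
  lim(x→0) (√(6x + 2) - √2)/x = 3·sqrt(2)/2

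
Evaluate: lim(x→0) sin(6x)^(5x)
This is an exponential indeterminate form.

For exponential indeterminate forms, take the natural log:
  Let L = lim(x→0) sin(6x)^(5x)
  Then ln(L) = lim(x→0) [exponent × ln(base)]
  Evaluate using L'Hôpital or standard limits, then exponentiate.
  L = 1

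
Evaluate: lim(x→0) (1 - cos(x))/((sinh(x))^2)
This is a 0/0 indeterminate form.

Apply L'Hôpital's rule: differentiate numerator and denominator separately.
  f(x) = 1 - cos(x)   ⇒   f'(x) = sin(x)
  g(x) = sinh(x)^2   ⇒   g'(x) = 2·sinh(x)·cosh(x)
  lim(x→0) f'(x)/g'(x) = lim(x→0) (sin(x))/(2·sinh(x)·cosh(x))
  = 1/2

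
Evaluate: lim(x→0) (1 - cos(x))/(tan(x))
This is a 0/0 indeterminate form.

Apply L'Hôpital's rule: differentiate numerator and denominator separately.
  f(x) = 1 - cos(x)   ⇒   f'(x) = sin(x)
  g(x) = tan(x)   ⇒   g'(x) = tan(x)^2 + 1
  lim(x→0) f'(x)/g'(x) = lim(x→0) (sin(x))/(tan(x)^2 + 1)
  = 0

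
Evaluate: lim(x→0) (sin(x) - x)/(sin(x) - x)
This is a 0/0 indeterminate form.

Apply L'Hôpital's rule: differentiate numerator and denominator separately.
  f(x) = -x + sin(x)   ⇒   f'(x) = cos(x) - 1
  g(x) = -x + sin(x)   ⇒   g'(x) = cos(x) - 1
  lim(x→0) f'(x)/g'(x) = lim(x→0) (cos(x) - 1)/(cos(x) - 1)
  = 1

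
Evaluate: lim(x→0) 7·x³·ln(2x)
This is a 0·∞ indeterminate form.

Rewrite 0·∞ as a quotient (0/0 or ∞/∞ form), then apply L'Hôpital's rule:
  lim(x→0) 7·x³·ln(2x) = 0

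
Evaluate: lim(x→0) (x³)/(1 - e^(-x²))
This is a 0/0 indeterminate form.

Apply L'Hôpital's rule: differentiate numerator and denominator separately.
  f(x) = x^3   ⇒   f'(x) = 3·x^2
  g(x) = 1 - e^(-x^2)   ⇒   g'(x) = 2·x·e^(-x^2)
  lim(x→0) f'(x)/g'(x) = lim(x→0) (3·x^2)/(2·x·e^(-x^2))
  = 0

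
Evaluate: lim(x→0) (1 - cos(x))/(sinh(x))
This is a 0/0 indeterminate form.

Apply L'Hôpital's rule: differentiate numerator and denominator separately.
  f(x) = 1 - cos(x)   ⇒   f'(x) = sin(x)
  g(x) = sinh(x)   ⇒   g'(x) = cosh(x)
  lim(x→0) f'(x)/g'(x) = lim(x→0) (sin(x))/(cosh(x))
  = 0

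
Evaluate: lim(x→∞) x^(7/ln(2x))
This is an exponential indeterminate form.

For exponential indeterminate forms, take the natural log:
  Let L = lim(x→∞) x^(7/ln(2x))
  Then ln(L) = lim(x→∞) [exponent × ln(base)]
  Evaluate using L'Hôpital or standard limits, then exponentiate.
  L = e^(7)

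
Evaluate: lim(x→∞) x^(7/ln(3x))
This is an exponential indeterminate form.

For exponential indeterminate forms, take the natural log:
  Let L = lim(x→∞) x^(7/ln(3x))
  Then ln(L) = lim(x→∞) [exponent × ln(base)]
  Evaluate using L'Hôpital or standard limits, then exponentiate.
  L = e^(7)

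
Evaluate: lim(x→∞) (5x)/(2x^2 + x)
This is an ∞/∞ indeterminate form.

Apply L'Hôpital's rule: differentiate numerator and denominator separately.
  f(x) = 5·x   ⇒   f'(x) = 5
  g(x) = 2·x^2 + x   ⇒   g'(x) = 4·x + 1
  lim(x→∞) f'(x)/g'(x) = lim(x→∞) (5)/(4·x + 1)
  = 0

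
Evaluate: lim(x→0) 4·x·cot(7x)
This is a 0·∞ indeterminate form.

Rewrite 0·∞ as a quotient (0/0 or ∞/∞ form), then apply L'Hôpital's rule:
  lim(x→0) 4·x·cot(7x) = 4/7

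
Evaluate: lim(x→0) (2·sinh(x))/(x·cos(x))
This is a 0/0 indeterminate form.

Apply L'Hôpital's rule: differentiate numerator and denominator separately.
  f(x) = 2·sinh(x)   ⇒   f'(x) = 2·cosh(x)
  g(x) = x·cos(x)   ⇒   g'(x) = -x·sin(x) + cos(x)
  lim(x→0) f'(x)/g'(x) = lim(x→0) (2·cosh(x))/(-x·sin(x) + cos(x))
  = 2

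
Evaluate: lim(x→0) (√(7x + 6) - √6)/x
This is a standard limit.

Factor or rationalize the expression:
  lim(x→0) (√(7x + 6) - √6)/x = 7·sqrt(6)/12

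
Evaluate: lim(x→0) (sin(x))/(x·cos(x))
This is a 0/0 indeterminate form.

Apply L'Hôpital's rule: differentiate numerator and denominator separately.
  f(x) = sin(x)   ⇒   f'(x) = cos(x)
  g(x) = x·cos(x)   ⇒   g'(x) = -x·sin(x) + cos(x)
  lim(x→0) f'(x)/g'(x) = lim(x→0) (cos(x))/(-x·sin(x) + cos(x))
  = 1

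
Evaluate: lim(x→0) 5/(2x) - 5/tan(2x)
This is an ∞-∞ indeterminate form.

Combine fractions or rationalize to convert ∞-∞ to 0/0 form:
  lim(x→0) 5/(2x) - 5/tan(2x) = 0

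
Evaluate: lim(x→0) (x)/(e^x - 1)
This is a 0/0 indeterminate form.

Apply L'Hôpital's rule: differentiate numerator and denominator separately.
  f(x) = x   ⇒   f'(x) = 1
  g(x) = e^(x) - 1   ⇒   g'(x) = e^(x)
  lim(x→0) f'(x)/g'(x) = lim(x→0) (1)/(e^(x))
  = 1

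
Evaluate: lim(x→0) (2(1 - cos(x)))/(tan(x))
This is a 0/0 indeterminate form.

Apply L'Hôpital's rule: differentiate numerator and denominator separately.
  f(x) = 2 - 2·cos(x)   ⇒   f'(x) = 2·sin(x)
  g(x) = tan(x)   ⇒   g'(x) = tan(x)^2 + 1
  lim(x→0) f'(x)/g'(x) = lim(x→0) (2·sin(x))/(tan(x)^2 + 1)
  = 0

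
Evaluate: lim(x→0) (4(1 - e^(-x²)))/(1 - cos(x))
This is a 0/0 indeterminate form.

Apply L'Hôpital's rule: differentiate numerator and denominator separately.
  f(x) = 4 - 4·e^(-x^2)   ⇒   f'(x) = 8·x·e^(-x^2)
  g(x) = 1 - cos(x)   ⇒   g'(x) = sin(x)
  lim(x→0) f'(x)/g'(x) = lim(x→0) (8·x·e^(-x^2))/(sin(x))
  = 8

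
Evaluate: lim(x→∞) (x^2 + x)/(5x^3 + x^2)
This is an ∞/∞ indeterminate form.

Apply L'Hôpital's rule: differentiate numerator and denominator separately.
  f(x) = x^2 + x   ⇒   f'(x) = 2·x + 1
  g(x) = 5·x^3 + x^2   ⇒   g'(x) = 15·x^2 + 2·x
  lim(x→∞) f'(x)/g'(x) = lim(x→∞) (2·x + 1)/(15·x^2 + 2·x)
  = 0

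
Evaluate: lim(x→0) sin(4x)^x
This is an exponential indeterminate form.

For exponential indeterminate forms, take the natural log:
  Let L = lim(x→0) sin(4x)^x
  Then ln(L) = lim(x→0) [exponent × ln(base)]
  Evaluate using L'Hôpital or standard limits, then exponentiate.
  L = 1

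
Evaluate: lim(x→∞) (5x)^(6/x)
This is an exponential indeterminate form.

For exponential indeterminate forms, take the natural log:
  Let L = lim(x→∞) (5x)^(6/x)
  Then ln(L) = lim(x→∞) [exponent × ln(base)]
  Evaluate using L'Hôpital or standard limits, then exponentiate.
  L = 1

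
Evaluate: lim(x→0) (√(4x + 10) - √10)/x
This is a standard limit.

Factor or rationalize the expression:
  lim(x→0) (√(4x + 10) - √10)/x = sqrt(10)/5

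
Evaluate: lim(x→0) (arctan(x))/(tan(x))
This is a 0/0 indeterminate form.

Apply L'Hôpital's rule: differentiate numerator and denominator separately.
  f(x) = atan(x)   ⇒   f'(x) = 1/(x^2 + 1)
  g(x) = tan(x)   ⇒   g'(x) = tan(x)^2 + 1
  lim(x→0) f'(x)/g'(x) = lim(x→0) (1/(x^2 + 1))/(tan(x)^2 + 1)
  = 1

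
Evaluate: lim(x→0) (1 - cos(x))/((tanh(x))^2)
This is a 0/0 indeterminate form.

Apply L'Hôpital's rule: differentiate numerator and denominator separately.
  f(x) = 1 - cos(x)   ⇒   f'(x) = sin(x)
  g(x) = tanh(x)^2   ⇒   g'(x) = (2 - 2·tanh(x)^2)·tanh(x)
  lim(x→0) f'(x)/g'(x) = lim(x→0) (sin(x))/((2 - 2·tanh(x)^2)·tanh(x))
  = 1/2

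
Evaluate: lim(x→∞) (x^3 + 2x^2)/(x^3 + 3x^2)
This is an ∞/∞ indeterminate form.

Apply L'Hôpital's rule: differentiate numerator and denominator separately.
  f(x) = x^3 + 2·x^2   ⇒   f'(x) = 3·x^2 + 4·x
  g(x) = x^3 + 3·x^2   ⇒   g'(x) = 3·x^2 + 6·x
  lim(x→∞) f'(x)/g'(x) = lim(x→∞) (3·x^2 + 4·x)/(3·x^2 + 6·x)
  = 1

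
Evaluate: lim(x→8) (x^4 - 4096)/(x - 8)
This is a standard limit.

Factor or rationalize the expression:
  lim(x→8) (x^4 - 4096)/(x - 8) = 2048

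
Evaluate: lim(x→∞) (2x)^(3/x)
This is an exponential indeterminate form.

For exponential indeterminate forms, take the natural log:
  Let L = lim(x→∞) (2x)^(3/x)
  Then ln(L) = lim(x→∞) [exponent × ln(base)]
  Evaluate using L'Hôpital or standard limits, then exponentiate.
  L = 1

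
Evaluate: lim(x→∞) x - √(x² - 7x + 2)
This is an ∞-∞ indeterminate form.

Combine fractions or rationalize to convert ∞-∞ to 0/0 form:
  lim(x→∞) x - √(x² - 7x + 2) = 7/2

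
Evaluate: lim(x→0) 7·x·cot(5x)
This is a 0·∞ indeterminate form.

Rewrite 0·∞ as a quotient (0/0 or ∞/∞ form), then apply L'Hôpital's rule:
  lim(x→0) 7·x·cot(5x) = 7/5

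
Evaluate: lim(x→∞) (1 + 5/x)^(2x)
This is an exponential indeterminate form.

For exponential indeterminate forms, take the natural log:
  Let L = lim(x→∞) (1 + 5/x)^(2x)
  Then ln(L) = lim(x→∞) [exponent × ln(base)]
  Evaluate using L'Hôpital or standard limits, then exponentiate.
  L = e^(10)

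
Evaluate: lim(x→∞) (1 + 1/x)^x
This is an exponential indeterminate form.

For exponential indeterminate forms, take the natural log:
  Let L = lim(x→∞) (1 + 1/x)^x
  Then ln(L) = lim(x→∞) [exponent × ln(base)]
  Evaluate using L'Hôpital or standard limits, then exponentiate.
  L = e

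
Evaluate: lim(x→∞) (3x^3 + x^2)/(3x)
This is an ∞/∞ indeterminate form.

Apply L'Hôpital's rule: differentiate numerator and denominator separately.
  f(x) = 3·x^3 + x^2   ⇒   f'(x) = 9·x^2 + 2·x
  g(x) = 3·x   ⇒   g'(x) = 3
  lim(x→∞) f'(x)/g'(x) = lim(x→∞) (9·x^2 + 2·x)/(3)
  = ∞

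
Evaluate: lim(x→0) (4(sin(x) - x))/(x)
This is a 0/0 indeterminate form.

Apply L'Hôpital's rule: differentiate numerator and denominator separately.
  f(x) = -4·x + 4·sin(x)   ⇒   f'(x) = 4·cos(x) - 4
  g(x) = x   ⇒   g'(x) = 1
  lim(x→0) f'(x)/g'(x) = lim(x→0) (4·cos(x) - 4)/(1)
  = 0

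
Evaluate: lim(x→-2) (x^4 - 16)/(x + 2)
This is a standard limit.

Factor or rationalize the expression:
  lim(x→-2) (x^4 - 16)/(x + 2) = -32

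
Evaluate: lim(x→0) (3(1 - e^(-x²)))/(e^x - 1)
This is a 0/0 indeterminate form.

Apply L'Hôpital's rule: differentiate numerator and denominator separately.
  f(x) = 3 - 3·e^(-x^2)   ⇒   f'(x) = 6·x·e^(-x^2)
  g(x) = e^(x) - 1   ⇒   g'(x) = e^(x)
  lim(x→0) f'(x)/g'(x) = lim(x→0) (6·x·e^(-x^2))/(e^(x))
  = 0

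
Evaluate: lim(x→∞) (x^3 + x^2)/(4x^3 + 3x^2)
This is an ∞/∞ indeterminate form.

Apply L'Hôpital's rule: differentiate numerator and denominator separately.
  f(x) = x^3 + x^2   ⇒   f'(x) = 3·x^2 + 2·x
  g(x) = 4·x^3 + 3·x^2   ⇒   g'(x) = 12·x^2 + 6·x
  lim(x→∞) f'(x)/g'(x) = lim(x→∞) (3·x^2 + 2·x)/(12·x^2 + 6·x)
  = 1/4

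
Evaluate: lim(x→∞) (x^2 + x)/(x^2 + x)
This is an ∞/∞ indeterminate form.

Apply L'Hôpital's rule: differentiate numerator and denominator separately.
  f(x) = x^2 + x   ⇒   f'(x) = 2·x + 1
  g(x) = x^2 + x   ⇒   g'(x) = 2·x + 1
  lim(x→∞) f'(x)/g'(x) = lim(x→∞) (2·x + 1)/(2·x + 1)
  = 1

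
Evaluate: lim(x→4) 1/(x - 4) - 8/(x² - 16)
This is an ∞-∞ indeterminate form.

Combine fractions or rationalize to convert ∞-∞ to 0/0 form:
  lim(x→4) 1/(x - 4) - 8/(x² - 16) = 1/8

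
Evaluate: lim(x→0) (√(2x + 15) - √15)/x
This is a standard limit.

Factor or rationalize the expression:
  lim(x→0) (√(2x + 15) - √15)/x = sqrt(15)/15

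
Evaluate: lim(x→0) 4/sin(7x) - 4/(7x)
This is an ∞-∞ indeterminate form.

Combine fractions or rationalize to convert ∞-∞ to 0/0 form:
  lim(x→0) 4/sin(7x) - 4/(7x) = 0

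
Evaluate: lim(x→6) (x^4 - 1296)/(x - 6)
This is a standard limit.

Factor or rationalize the expression:
  lim(x→6) (x^4 - 1296)/(x - 6) = 864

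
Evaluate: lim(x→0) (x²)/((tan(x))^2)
This is a 0/0 indeterminate form.

Apply L'Hôpital's rule: differentiate numerator and denominator separately.
  f(x) = x^2   ⇒   f'(x) = 2·x
  g(x) = tan(x)^2   ⇒   g'(x) = (2·tan(x)^2 + 2)·tan(x)
  lim(x→0) f'(x)/g'(x) = lim(x→0) (2·x)/((2·tan(x)^2 + 2)·tan(x))
  = 1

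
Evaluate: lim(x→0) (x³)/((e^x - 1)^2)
This is a 0/0 indeterminate form.

Apply L'Hôpital's rule: differentiate numerator and denominator separately.
  f(x) = x^3   ⇒   f'(x) = 3·x^2
  g(x) = (e^(x) - 1)^2   ⇒   g'(x) = 2·(e^(x) - 1)·e^(x)
  lim(x→0) f'(x)/g'(x) = lim(x→0) (3·x^2)/(2·(e^(x) - 1)·e^(x))
  = 0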